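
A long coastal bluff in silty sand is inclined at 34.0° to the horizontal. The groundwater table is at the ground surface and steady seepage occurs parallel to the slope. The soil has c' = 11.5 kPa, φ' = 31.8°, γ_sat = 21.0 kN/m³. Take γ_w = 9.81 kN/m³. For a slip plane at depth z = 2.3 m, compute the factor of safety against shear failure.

FS = 1.00

With seepage parallel to the slope and the water table at the surface, the effective normal stress on the slip plane uses the buoyant unit weight γ' = γ_sat − γ_w while the driving shear stress uses γ_sat:
FS = [c' + γ' z cos²β tanφ'] / [γ_sat z sinβ cosβ]
γ' = 21.0 − 9.81 = 11.19 kN/m³
Numerator = 11.5 + 11.19·2.3·cos²34.0°·tan31.8° = 11.5 + 11.19·2.3·0.6873·0.6200 = 22.468 kPa
Denominator = 21.0·2.3·sin34.0°·cos34.0° = 21.0·2.3·0.5592·0.8290 = 22.391 kPa
FS = 22.468 / 22.391 = 1.003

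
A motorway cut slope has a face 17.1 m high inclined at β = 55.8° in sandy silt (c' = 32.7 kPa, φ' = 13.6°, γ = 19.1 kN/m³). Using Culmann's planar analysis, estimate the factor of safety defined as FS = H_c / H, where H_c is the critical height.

FS = 1.24

H_c = (4c'/γ) · sinβ cosφ' / [1 − cos(β − φ')]
    = (4·32.7/19.1) · sin55.8°·cos13.6° / [1 − cos42.2°]
    = 6.848 · 0.8039 / 0.2592 = 21.24 m
FS = H_c / H = 21.24 / 17.1 = 1.242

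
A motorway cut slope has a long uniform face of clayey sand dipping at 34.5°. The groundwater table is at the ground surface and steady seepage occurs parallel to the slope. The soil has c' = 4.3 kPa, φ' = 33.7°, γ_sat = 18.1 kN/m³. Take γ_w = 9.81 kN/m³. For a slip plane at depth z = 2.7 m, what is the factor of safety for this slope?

FS = 0.63

With seepage parallel to the slope and the water table at the surface, the effective normal stress on the slip plane uses the buoyant unit weight γ' = γ_sat − γ_w while the driving shear stress uses γ_sat:
FS = [c' + γ' z cos²β tanφ'] / [γ_sat z sinβ cosβ]
γ' = 18.1 − 9.81 = 8.29 kN/m³
Numerator = 4.3 + 8.29·2.7·cos²34.5°·tan33.7° = 4.3 + 8.29·2.7·0.6792·0.6669 = 14.439 kPa
Denominator = 18.1·2.7·sin34.5°·cos34.5° = 18.1·2.7·0.5664·0.8241 = 22.812 kPa
FS = 14.439 / 22.812 = 0.633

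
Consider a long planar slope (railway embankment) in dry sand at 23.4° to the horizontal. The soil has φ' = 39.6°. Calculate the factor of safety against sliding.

For a dry cohesionless infinite slope the factor of safety is FS = tanφ' / tanβ.
FS = tan39.6° / tan23.4° = 0.8273 / 0.4327 = 1.912

FS = 1.91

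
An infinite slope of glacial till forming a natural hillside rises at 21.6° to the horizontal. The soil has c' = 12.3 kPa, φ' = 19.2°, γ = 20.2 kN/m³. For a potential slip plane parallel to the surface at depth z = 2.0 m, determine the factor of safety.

FS = 1.77

For an infinite slope with a slip plane parallel to the surface (no pore pressure): FS = [c' + γz cos²β tanφ'] / [γz sinβ cosβ].
γz = 20.2·2.0 = 40.40 kN/m²
Numerator = 12.3 + 40.40·cos²21.6°·tan19.2° = 12.3 + 40.40·0.8645·0.3482 = 24.462 kPa
Denominator = 40.40·sin21.6°·cos21.6° = 40.40·0.3681·0.9298 = 13.828 kPa
FS = 24.462 / 13.828 = 1.769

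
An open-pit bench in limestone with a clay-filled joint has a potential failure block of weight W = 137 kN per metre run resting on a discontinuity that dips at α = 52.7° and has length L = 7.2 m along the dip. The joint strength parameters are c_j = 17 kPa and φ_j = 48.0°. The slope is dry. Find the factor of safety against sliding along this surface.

Resolving the block weight along and normal to the plane and applying the Mohr–Coulomb strength on the joint:
N' = W cosα = 137·cos52.7° = 83.0 kN/m
Driving force T = W sinα = 137·sin52.7° = 109.0 kN/m
Resisting force R = c_j·L + N'·tanφ_j = 17·7.2 + 83.0·tan48.0° = 122.4 + 92.2 = 214.6 kN/m
FS = R / T = 214.6 / 109.0 = 1.969

FS = 1.97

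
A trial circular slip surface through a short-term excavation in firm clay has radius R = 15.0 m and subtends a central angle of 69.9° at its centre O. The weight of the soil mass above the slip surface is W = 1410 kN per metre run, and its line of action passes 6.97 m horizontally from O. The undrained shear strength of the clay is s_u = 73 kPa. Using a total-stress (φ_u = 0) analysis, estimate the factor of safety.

Taking moments about the centre O, the resisting moment is provided by the undrained shear strength acting along the arc:
Arc length L_a = R·θ = 15.0·(69.9°·π/180) = 15.0·1.2200 = 18.30 m
M_R = s_u·L_a·R = 73·18.30·15.0 = 20038.3 kN·m/m
M_D = W·d = 1410·6.97 = 9827.7 kN·m/m
FS = M_R / M_D = 20038.3 / 9827.7 = 2.039

FS = 2.04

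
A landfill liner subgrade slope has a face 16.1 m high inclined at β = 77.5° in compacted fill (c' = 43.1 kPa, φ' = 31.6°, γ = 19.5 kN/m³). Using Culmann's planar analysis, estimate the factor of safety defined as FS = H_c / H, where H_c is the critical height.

FS = 1.50

H_c = (4c'/γ) · sinβ cosφ' / [1 − cos(β − φ')]
    = (4·43.1/19.5) · sin77.5°·cos31.6° / [1 − cos45.9°]
    = 8.841 · 0.8315 / 0.3041 = 24.18 m
FS = H_c / H = 24.18 / 16.1 = 1.502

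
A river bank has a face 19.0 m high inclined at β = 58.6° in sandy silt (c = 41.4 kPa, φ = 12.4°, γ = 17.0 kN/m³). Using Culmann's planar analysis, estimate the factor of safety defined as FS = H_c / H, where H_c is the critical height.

FS = 1.39

H_c = (4c/γ) · sinβ cosφ / [1 − cos(β − φ)]
    = (4·41.4/17.0) · sin58.6°·cos12.4° / [1 − cos46.2°]
    = 9.741 · 0.8336 / 0.3079 = 26.38 m
FS = H_c / H = 26.38 / 19.0 = 1.388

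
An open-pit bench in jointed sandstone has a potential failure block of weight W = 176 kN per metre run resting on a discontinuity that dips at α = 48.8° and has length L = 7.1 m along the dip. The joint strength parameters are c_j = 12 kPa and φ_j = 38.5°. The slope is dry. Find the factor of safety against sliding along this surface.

FS = 1.34

Resolving the block weight along and normal to the plane and applying the Mohr–Coulomb strength on the joint:
N' = W cosα = 176·cos48.8° = 115.9 kN/m
Driving force T = W sinα = 176·sin48.8° = 132.4 kN/m
Resisting force R = c_j·L + N'·tanφ_j = 12·7.1 + 115.9·tan38.5° = 85.2 + 92.2 = 177.4 kN/m
FS = R / T = 177.4 / 132.4 = 1.340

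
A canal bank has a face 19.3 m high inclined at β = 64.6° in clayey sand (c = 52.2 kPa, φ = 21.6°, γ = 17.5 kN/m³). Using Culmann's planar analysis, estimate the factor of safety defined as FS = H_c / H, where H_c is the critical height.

H_c = (4c/γ) · sinβ cosφ / [1 − cos(β − φ)]
    = (4·52.2/17.5) · sin64.6°·cos21.6° / [1 − cos43.0°]
    = 11.931 · 0.8399 / 0.2686 = 37.30 m
FS = H_c / H = 37.30 / 19.3 = 1.933

FS = 1.93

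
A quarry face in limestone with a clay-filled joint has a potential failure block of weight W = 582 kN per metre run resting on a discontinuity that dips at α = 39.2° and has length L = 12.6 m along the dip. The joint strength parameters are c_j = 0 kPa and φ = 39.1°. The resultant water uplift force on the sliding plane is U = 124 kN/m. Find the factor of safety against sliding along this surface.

FS = 0.72

Resolving the block weight along and normal to the plane and applying the Mohr–Coulomb strength on the joint:
N' = W cosα − U = 582·cos39.2° − 124 = 327.0 kN/m
Driving force T = W sinα = 582·sin39.2° = 367.8 kN/m
Resisting force R = c_j·L + N'·tanφ = 0·12.6 + 327.0·tan39.1° = 0.0 + 265.8 = 265.8 kN/m
FS = R / T = 265.8 / 367.8 = 0.722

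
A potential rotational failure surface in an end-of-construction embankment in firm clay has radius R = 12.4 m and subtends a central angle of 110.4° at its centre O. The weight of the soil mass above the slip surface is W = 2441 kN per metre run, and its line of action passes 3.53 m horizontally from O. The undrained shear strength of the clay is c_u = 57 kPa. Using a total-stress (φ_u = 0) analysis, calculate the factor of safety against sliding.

Taking moments about the centre O, the resisting moment is provided by the undrained shear strength acting along the arc:
Arc length L_a = R·θ = 12.4·(110.4°·π/180) = 12.4·1.9268 = 23.89 m
M_R = c_u·L_a·R = 57·23.89·12.4 = 16887.5 kN·m/m
M_D = W·d = 2441·3.53 = 8616.7 kN·m/m
FS = M_R / M_D = 16887.5 / 8616.7 = 1.960

FS = 1.96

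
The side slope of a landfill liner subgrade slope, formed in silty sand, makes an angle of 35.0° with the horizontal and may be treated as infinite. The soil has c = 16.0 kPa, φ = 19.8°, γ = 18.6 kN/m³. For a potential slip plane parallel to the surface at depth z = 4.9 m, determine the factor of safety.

FS = 0.89

For an infinite slope with a slip plane parallel to the surface (no pore pressure): FS = [c + γz cos²β tanφ] / [γz sinβ cosβ].
γz = 18.6·4.9 = 91.14 kN/m²
Numerator = 16.0 + 91.14·cos²35.0°·tan19.8° = 16.0 + 91.14·0.6710·0.3600 = 38.017 kPa
Denominator = 91.14·sin35.0°·cos35.0° = 91.14·0.5736·0.8192 = 42.822 kPa
FS = 38.017 / 42.822 = 0.888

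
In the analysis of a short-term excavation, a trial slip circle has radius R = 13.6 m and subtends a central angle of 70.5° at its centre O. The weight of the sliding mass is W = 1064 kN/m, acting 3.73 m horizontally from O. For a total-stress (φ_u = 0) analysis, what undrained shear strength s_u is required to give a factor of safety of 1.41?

s_u = 24.6 kPa

FS = s_u·L_a·R / (W·d), so s_u = FS·W·d / (L_a·R).
Arc length L_a = R·θ = 13.6·(70.5°·π/180) = 13.6·1.2305 = 16.73 m
s_u = 1.41·1064·3.73 / (16.73·13.6) = 5595.9 / 227.59 = 24.59 kPa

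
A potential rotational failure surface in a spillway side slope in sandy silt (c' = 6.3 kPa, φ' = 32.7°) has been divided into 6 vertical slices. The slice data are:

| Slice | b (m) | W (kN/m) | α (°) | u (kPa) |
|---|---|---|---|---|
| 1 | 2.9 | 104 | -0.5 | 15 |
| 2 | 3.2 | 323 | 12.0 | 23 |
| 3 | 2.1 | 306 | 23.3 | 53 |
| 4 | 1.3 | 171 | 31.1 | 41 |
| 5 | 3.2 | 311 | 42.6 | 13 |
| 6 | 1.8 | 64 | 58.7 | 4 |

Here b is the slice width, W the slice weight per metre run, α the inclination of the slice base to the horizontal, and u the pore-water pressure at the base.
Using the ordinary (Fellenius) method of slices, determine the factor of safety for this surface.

FS = 1.08

Ordinary method of slices: FS = Σ[c'·Δl_i + (W_i cosα_i − u_i·Δl_i)·tanφ'] / Σ W_i sinα_i, with Δl_i = b_i / cosα_i.
Slice 1: Δl = 2.9/cos(-0.5°) = 2.900 m; N'_1 = 104·cos(-0.5°) − 15·2.900 = 60.5; c'Δl = 18.27; W sinα = -0.9
Slice 2: Δl = 3.2/cos12.0° = 3.271 m; N'_2 = 323·cos12.0° − 23·3.271 = 240.7; c'Δl = 20.61; W sinα = 67.2
Slice 3: Δl = 2.1/cos23.3° = 2.286 m; N'_3 = 306·cos23.3° − 53·2.286 = 159.9; c'Δl = 14.40; W sinα = 121.0
Slice 4: Δl = 1.3/cos31.1° = 1.518 m; N'_4 = 171·cos31.1° − 41·1.518 = 84.2; c'Δl = 9.56; W sinα = 88.3
Slice 5: Δl = 3.2/cos42.6° = 4.347 m; N'_5 = 311·cos42.6° − 13·4.347 = 172.4; c'Δl = 27.39; W sinα = 210.5
Slice 6: Δl = 1.8/cos58.7° = 3.465 m; N'_6 = 64·cos58.7° − 4·3.465 = 19.4; c'Δl = 21.83; W sinα = 54.7
Σc'Δl = 112.1 kN/m; ΣN' = 737.0 kN/m; ΣW sinα = 540.8 kN/m
Resisting = 112.1 + 737.0·tan32.7° = 112.1 + 473.2 = 585.2 kN/m
FS = 585.2 / 540.8 = 1.082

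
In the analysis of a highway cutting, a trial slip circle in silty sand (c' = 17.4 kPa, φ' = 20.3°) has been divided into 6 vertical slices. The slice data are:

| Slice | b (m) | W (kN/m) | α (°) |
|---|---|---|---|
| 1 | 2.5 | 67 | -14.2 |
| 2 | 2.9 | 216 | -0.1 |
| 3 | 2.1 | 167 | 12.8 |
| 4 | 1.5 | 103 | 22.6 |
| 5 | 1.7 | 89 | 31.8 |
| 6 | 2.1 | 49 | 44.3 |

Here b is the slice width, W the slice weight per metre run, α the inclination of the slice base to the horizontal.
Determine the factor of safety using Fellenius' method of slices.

Ordinary method of slices: FS = Σ[c'·Δl_i + (W_i cosα_i)·tanφ'] / Σ W_i sinα_i, with Δl_i = b_i / cosα_i.
Slice 1: Δl = 2.5/cos(-14.2°) = 2.579 m; N'_1 = 67·cos(-14.2°) = 65.0; c'Δl = 44.87; W sinα = -16.4
Slice 2: Δl = 2.9/cos(-0.1°) = 2.900 m; N'_2 = 216·cos(-0.1°) = 216.0; c'Δl = 50.46; W sinα = -0.4
Slice 3: Δl = 2.1/cos12.8° = 2.154 m; N'_3 = 167·cos12.8° = 162.8; c'Δl = 37.47; W sinα = 37.0
Slice 4: Δl = 1.5/cos22.6° = 1.625 m; N'_4 = 103·cos22.6° = 95.1; c'Δl = 28.27; W sinα = 39.6
Slice 5: Δl = 1.7/cos31.8° = 2.000 m; N'_5 = 89·cos31.8° = 75.6; c'Δl = 34.80; W sinα = 46.9
Slice 6: Δl = 2.1/cos44.3° = 2.934 m; N'_6 = 49·cos44.3° = 35.1; c'Δl = 51.06; W sinα = 34.2
Σc'Δl = 246.9 kN/m; ΣN' = 649.6 kN/m; ΣW sinα = 140.9 kN/m
Resisting = 246.9 + 649.6·tan20.3° = 246.9 + 240.3 = 487.2 kN/m
FS = 487.2 / 140.9 = 3.458

FS = 3.46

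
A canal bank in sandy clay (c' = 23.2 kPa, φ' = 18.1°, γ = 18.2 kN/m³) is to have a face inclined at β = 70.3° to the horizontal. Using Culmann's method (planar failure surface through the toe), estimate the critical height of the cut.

H_c = 11.79 m

Culmann's analysis gives the critical failure plane at α_cr = (β + φ')/2 = (70.3 + 18.1)/2 = 44.2°, and the critical height
H_c = (4c'/γ) · sinβ cosφ' / [1 − cos(β − φ')]
    = (4·23.2/18.2) · sin70.3°·cos18.1° / [1 − cos(52.2°)]
    = 5.099 · 0.9415·0.9505 / [1 − 0.6129]
    = 5.099 · 0.8949 / 0.3871
    = 11.79 m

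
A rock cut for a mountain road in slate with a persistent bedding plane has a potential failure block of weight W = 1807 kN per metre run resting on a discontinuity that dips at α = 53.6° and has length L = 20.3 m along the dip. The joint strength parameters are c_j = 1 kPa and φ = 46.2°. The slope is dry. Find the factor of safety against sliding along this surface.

FS = 0.78

Resolving the block weight along and normal to the plane and applying the Mohr–Coulomb strength on the joint:
N' = W cosα = 1807·cos53.6° = 1072.3 kN/m
Driving force T = W sinα = 1807·sin53.6° = 1454.4 kN/m
Resisting force R = c_j·L + N'·tanφ = 1·20.3 + 1072.3·tan46.2° = 20.3 + 1118.2 = 1138.5 kN/m
FS = R / T = 1138.5 / 1454.4 = 0.783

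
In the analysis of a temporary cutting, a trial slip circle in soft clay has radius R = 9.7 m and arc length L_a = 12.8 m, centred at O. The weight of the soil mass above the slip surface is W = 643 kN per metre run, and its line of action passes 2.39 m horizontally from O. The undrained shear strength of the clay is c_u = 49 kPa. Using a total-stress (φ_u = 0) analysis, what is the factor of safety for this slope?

Taking moments about the centre O, the resisting moment is provided by the undrained shear strength acting along the arc:
M_R = c_u·L_a·R = 49·12.80·9.7 = 6083.8 kN·m/m
M_D = W·d = 643·2.39 = 1536.8 kN·m/m
FS = M_R / M_D = 6083.8 / 1536.8 = 3.959

FS = 3.96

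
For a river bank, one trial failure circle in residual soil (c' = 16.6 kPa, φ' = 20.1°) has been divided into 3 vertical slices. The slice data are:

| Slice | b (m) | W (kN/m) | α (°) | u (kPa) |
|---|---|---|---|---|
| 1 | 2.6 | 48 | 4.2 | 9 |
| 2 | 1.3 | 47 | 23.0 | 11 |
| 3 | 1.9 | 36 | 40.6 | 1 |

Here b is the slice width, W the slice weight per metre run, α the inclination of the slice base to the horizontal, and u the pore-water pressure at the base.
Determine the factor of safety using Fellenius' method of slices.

Ordinary method of slices: FS = Σ[c'·Δl_i + (W_i cosα_i − u_i·Δl_i)·tanφ'] / Σ W_i sinα_i, with Δl_i = b_i / cosα_i.
Slice 1: Δl = 2.6/cos4.2° = 2.607 m; N'_1 = 48·cos4.2° − 9·2.607 = 24.4; c'Δl = 43.28; W sinα = 3.5
Slice 2: Δl = 1.3/cos23.0° = 1.412 m; N'_2 = 47·cos23.0° − 11·1.412 = 27.7; c'Δl = 23.44; W sinα = 18.4
Slice 3: Δl = 1.9/cos40.6° = 2.502 m; N'_3 = 36·cos40.6° − 1·2.502 = 24.8; c'Δl = 41.54; W sinα = 23.4
Σc'Δl = 108.3 kN/m; ΣN' = 77.0 kN/m; ΣW sinα = 45.3 kN/m
Resisting = 108.3 + 77.0·tan20.1° = 108.3 + 28.2 = 136.4 kN/m
FS = 136.4 / 45.3 = 3.011

FS = 3.01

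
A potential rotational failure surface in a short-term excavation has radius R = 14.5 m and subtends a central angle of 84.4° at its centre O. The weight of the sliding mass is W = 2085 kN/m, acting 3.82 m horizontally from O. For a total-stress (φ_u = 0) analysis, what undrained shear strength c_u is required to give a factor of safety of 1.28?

c_u = 32.9 kPa

FS = c_u·L_a·R / (W·d), so c_u = FS·W·d / (L_a·R).
Arc length L_a = R·θ = 14.5·(84.4°·π/180) = 14.5·1.4731 = 21.36 m
c_u = 1.28·2085·3.82 / (21.36·14.5) = 10194.8 / 309.71 = 32.92 kPa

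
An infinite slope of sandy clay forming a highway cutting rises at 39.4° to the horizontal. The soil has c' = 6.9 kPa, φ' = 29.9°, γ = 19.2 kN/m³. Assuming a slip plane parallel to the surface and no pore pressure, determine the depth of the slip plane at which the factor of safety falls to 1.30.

Setting FS = 1.30 in FS = [c' + γz cos²β tanφ'] / [γz sinβ cosβ] and solving for z:
z = c' / [γ cosβ (FS·sinβ − cosβ·tanφ')]
  = 6.9 / [19.2·cos39.4°·(1.30·sin39.4° − cos39.4°·tan29.9°)]
  = 6.9 / [19.2·0.7727·(1.30·0.6347 − 0.7727·0.5750)]
  = 6.9 / 5.6499 = 1.221 m

z = 1.22 m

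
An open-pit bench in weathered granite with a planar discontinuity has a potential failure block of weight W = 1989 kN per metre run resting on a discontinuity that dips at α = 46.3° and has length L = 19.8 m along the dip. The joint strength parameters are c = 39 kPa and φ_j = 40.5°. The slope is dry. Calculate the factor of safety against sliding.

Resolving the block weight along and normal to the plane and applying the Mohr–Coulomb strength on the joint:
N' = W cosα = 1989·cos46.3° = 1374.2 kN/m
Driving force T = W sinα = 1989·sin46.3° = 1438.0 kN/m
Resisting force R = c·L + N'·tanφ_j = 39·19.8 + 1374.2·tan40.5° = 772.2 + 1173.6 = 1945.8 kN/m
FS = R / T = 1945.8 / 1438.0 = 1.353

FS = 1.35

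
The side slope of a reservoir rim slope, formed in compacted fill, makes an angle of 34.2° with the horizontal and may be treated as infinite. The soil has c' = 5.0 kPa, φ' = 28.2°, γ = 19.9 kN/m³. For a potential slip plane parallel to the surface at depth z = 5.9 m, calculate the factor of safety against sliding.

For an infinite slope with a slip plane parallel to the surface (no pore pressure): FS = [c' + γz cos²β tanφ'] / [γz sinβ cosβ].
γz = 19.9·5.9 = 117.41 kN/m²
Numerator = 5.0 + 117.41·cos²34.2°·tan28.2° = 5.0 + 117.41·0.6841·0.5362 = 48.065 kPa
Denominator = 117.41·sin34.2°·cos34.2° = 117.41·0.5621·0.8271 = 54.583 kPa
FS = 48.065 / 54.583 = 0.881

FS = 0.88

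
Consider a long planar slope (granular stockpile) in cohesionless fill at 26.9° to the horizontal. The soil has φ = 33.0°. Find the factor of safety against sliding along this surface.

For a dry cohesionless infinite slope the factor of safety is FS = tanφ / tanβ.
FS = tan33.0° / tan26.9° = 0.6494 / 0.5073 = 1.280

FS = 1.28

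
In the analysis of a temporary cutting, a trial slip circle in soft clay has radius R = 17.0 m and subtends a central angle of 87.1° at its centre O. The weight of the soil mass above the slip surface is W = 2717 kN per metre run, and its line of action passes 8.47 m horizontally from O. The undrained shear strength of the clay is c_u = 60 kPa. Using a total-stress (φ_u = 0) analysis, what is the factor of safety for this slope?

Taking moments about the centre O, the resisting moment is provided by the undrained shear strength acting along the arc:
Arc length L_a = R·θ = 17.0·(87.1°·π/180) = 17.0·1.5202 = 25.84 m
M_R = c_u·L_a·R = 60·25.84·17.0 = 26360.0 kN·m/m
M_D = W·d = 2717·8.47 = 23013.0 kN·m/m
FS = M_R / M_D = 26360.0 / 23013.0 = 1.145

FS = 1.15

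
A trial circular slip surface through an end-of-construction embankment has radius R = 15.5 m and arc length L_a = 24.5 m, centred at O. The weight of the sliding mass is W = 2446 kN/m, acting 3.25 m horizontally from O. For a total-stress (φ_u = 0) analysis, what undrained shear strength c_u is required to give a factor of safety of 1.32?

FS = c_u·L_a·R / (W·d), so c_u = FS·W·d / (L_a·R).
c_u = 1.32·2446·3.25 / (24.50·15.5) = 10493.3 / 379.75 = 27.63 kPa

c_u = 27.6 kPa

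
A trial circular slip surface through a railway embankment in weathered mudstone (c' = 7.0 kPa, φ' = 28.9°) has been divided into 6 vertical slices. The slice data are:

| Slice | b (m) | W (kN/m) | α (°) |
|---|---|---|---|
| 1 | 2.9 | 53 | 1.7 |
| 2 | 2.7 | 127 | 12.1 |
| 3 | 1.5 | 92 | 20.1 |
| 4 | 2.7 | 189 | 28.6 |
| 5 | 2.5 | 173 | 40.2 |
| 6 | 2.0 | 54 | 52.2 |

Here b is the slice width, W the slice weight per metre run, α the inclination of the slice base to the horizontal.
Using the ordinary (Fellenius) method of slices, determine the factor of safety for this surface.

FS = 1.47

Ordinary method of slices: FS = Σ[c'·Δl_i + (W_i cosα_i)·tanφ'] / Σ W_i sinα_i, with Δl_i = b_i / cosα_i.
Slice 1: Δl = 2.9/cos1.7° = 2.901 m; N'_1 = 53·cos1.7° = 53.0; c'Δl = 20.31; W sinα = 1.6
Slice 2: Δl = 2.7/cos12.1° = 2.761 m; N'_2 = 127·cos12.1° = 124.2; c'Δl = 19.33; W sinα = 26.6
Slice 3: Δl = 1.5/cos20.1° = 1.597 m; N'_3 = 92·cos20.1° = 86.4; c'Δl = 11.18; W sinα = 31.6
Slice 4: Δl = 2.7/cos28.6° = 3.075 m; N'_4 = 189·cos28.6° = 165.9; c'Δl = 21.53; W sinα = 90.5
Slice 5: Δl = 2.5/cos40.2° = 3.273 m; N'_5 = 173·cos40.2° = 132.1; c'Δl = 22.91; W sinα = 111.7
Slice 6: Δl = 2.0/cos52.2° = 3.263 m; N'_6 = 54·cos52.2° = 33.1; c'Δl = 22.84; W sinα = 42.7
Σc'Δl = 118.1 kN/m; ΣN' = 594.7 kN/m; ΣW sinα = 304.6 kN/m
Resisting = 118.1 + 594.7·tan28.9° = 118.1 + 328.3 = 446.4 kN/m
FS = 446.4 / 304.6 = 1.465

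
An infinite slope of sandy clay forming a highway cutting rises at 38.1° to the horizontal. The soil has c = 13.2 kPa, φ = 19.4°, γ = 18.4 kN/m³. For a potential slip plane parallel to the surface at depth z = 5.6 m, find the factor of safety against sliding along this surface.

For an infinite slope with a slip plane parallel to the surface (no pore pressure): FS = [c + γz cos²β tanφ] / [γz sinβ cosβ].
γz = 18.4·5.6 = 103.04 kN/m²
Numerator = 13.2 + 103.04·cos²38.1°·tan19.4° = 13.2 + 103.04·0.6193·0.3522 = 35.671 kPa
Denominator = 103.04·sin38.1°·cos38.1° = 103.04·0.6170·0.7869 = 50.033 kPa
FS = 35.671 / 50.033 = 0.713

FS = 0.71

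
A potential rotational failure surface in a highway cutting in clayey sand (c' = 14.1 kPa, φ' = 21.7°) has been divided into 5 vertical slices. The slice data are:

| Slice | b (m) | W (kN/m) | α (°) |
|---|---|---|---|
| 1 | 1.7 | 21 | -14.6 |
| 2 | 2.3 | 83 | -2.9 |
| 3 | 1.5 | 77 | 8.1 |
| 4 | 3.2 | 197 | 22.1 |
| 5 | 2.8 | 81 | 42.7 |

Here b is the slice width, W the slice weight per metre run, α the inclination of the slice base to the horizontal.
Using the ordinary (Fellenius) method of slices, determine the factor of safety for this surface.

FS = 2.67

Ordinary method of slices: FS = Σ[c'·Δl_i + (W_i cosα_i)·tanφ'] / Σ W_i sinα_i, with Δl_i = b_i / cosα_i.
Slice 1: Δl = 1.7/cos(-14.6°) = 1.757 m; N'_1 = 21·cos(-14.6°) = 20.3; c'Δl = 24.77; W sinα = -5.3
Slice 2: Δl = 2.3/cos(-2.9°) = 2.303 m; N'_2 = 83·cos(-2.9°) = 82.9; c'Δl = 32.47; W sinα = -4.2
Slice 3: Δl = 1.5/cos8.1° = 1.515 m; N'_3 = 77·cos8.1° = 76.2; c'Δl = 21.36; W sinα = 10.8
Slice 4: Δl = 3.2/cos22.1° = 3.454 m; N'_4 = 197·cos22.1° = 182.5; c'Δl = 48.70; W sinα = 74.1
Slice 5: Δl = 2.8/cos42.7° = 3.810 m; N'_5 = 81·cos42.7° = 59.5; c'Δl = 53.72; W sinα = 54.9
Σc'Δl = 181.0 kN/m; ΣN' = 421.5 kN/m; ΣW sinα = 130.4 kN/m
Resisting = 181.0 + 421.5·tan21.7° = 181.0 + 167.7 = 348.8 kN/m
FS = 348.8 / 130.4 = 2.674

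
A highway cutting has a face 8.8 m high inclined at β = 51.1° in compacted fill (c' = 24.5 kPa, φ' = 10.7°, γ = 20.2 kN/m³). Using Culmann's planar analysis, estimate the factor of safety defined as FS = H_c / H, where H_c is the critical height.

H_c = (4c'/γ) · sinβ cosφ' / [1 − cos(β − φ')]
    = (4·24.5/20.2) · sin51.1°·cos10.7° / [1 − cos40.4°]
    = 4.851 · 0.7647 / 0.2385 = 15.56 m
FS = H_c / H = 15.56 / 8.8 = 1.768

FS = 1.77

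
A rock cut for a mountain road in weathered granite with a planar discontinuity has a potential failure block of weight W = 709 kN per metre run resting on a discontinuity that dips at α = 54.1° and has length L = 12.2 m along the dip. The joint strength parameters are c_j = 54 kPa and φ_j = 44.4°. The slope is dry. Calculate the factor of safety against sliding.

FS = 1.86

Resolving the block weight along and normal to the plane and applying the Mohr–Coulomb strength on the joint:
N' = W cosα = 709·cos54.1° = 415.7 kN/m
Driving force T = W sinα = 709·sin54.1° = 574.3 kN/m
Resisting force R = c_j·L + N'·tanφ_j = 54·12.2 + 415.7·tan44.4° = 658.8 + 407.1 = 1065.9 kN/m
FS = R / T = 1065.9 / 574.3 = 1.856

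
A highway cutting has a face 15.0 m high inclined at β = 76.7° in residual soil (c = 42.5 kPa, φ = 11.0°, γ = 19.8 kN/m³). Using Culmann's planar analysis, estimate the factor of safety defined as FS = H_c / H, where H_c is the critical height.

FS = 0.93

H_c = (4c/γ) · sinβ cosφ / [1 − cos(β − φ)]
    = (4·42.5/19.8) · sin76.7°·cos11.0° / [1 − cos65.7°]
    = 8.586 · 0.9553 / 0.5885 = 13.94 m
FS = H_c / H = 13.94 / 15.0 = 0.929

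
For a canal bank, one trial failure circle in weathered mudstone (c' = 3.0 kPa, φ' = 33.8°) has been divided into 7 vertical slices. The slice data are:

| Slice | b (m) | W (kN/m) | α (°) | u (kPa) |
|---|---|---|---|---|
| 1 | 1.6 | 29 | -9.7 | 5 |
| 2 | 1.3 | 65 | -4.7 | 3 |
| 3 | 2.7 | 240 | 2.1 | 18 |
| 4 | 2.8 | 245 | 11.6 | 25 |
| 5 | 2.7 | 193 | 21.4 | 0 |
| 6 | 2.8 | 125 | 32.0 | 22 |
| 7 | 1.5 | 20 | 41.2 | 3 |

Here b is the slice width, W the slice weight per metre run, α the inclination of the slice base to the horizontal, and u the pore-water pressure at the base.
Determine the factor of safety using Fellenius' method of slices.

FS = 2.50

Ordinary method of slices: FS = Σ[c'·Δl_i + (W_i cosα_i − u_i·Δl_i)·tanφ'] / Σ W_i sinα_i, with Δl_i = b_i / cosα_i.
Slice 1: Δl = 1.6/cos(-9.7°) = 1.623 m; N'_1 = 29·cos(-9.7°) − 5·1.623 = 20.5; c'Δl = 4.87; W sinα = -4.9
Slice 2: Δl = 1.3/cos(-4.7°) = 1.304 m; N'_2 = 65·cos(-4.7°) − 3·1.304 = 60.9; c'Δl = 3.91; W sinα = -5.3
Slice 3: Δl = 2.7/cos2.1° = 2.702 m; N'_3 = 240·cos2.1° − 18·2.702 = 191.2; c'Δl = 8.11; W sinα = 8.8
Slice 4: Δl = 2.8/cos11.6° = 2.858 m; N'_4 = 245·cos11.6° − 25·2.858 = 168.5; c'Δl = 8.58; W sinα = 49.3
Slice 5: Δl = 2.7/cos21.4° = 2.900 m; N'_5 = 193·cos21.4° − 0·2.900 = 179.7; c'Δl = 8.70; W sinα = 70.4
Slice 6: Δl = 2.8/cos32.0° = 3.302 m; N'_6 = 125·cos32.0° − 22·3.302 = 33.4; c'Δl = 9.91; W sinα = 66.2
Slice 7: Δl = 1.5/cos41.2° = 1.994 m; N'_7 = 20·cos41.2° − 3·1.994 = 9.1; c'Δl = 5.98; W sinα = 13.2
Σc'Δl = 50.0 kN/m; ΣN' = 663.2 kN/m; ΣW sinα = 197.7 kN/m
Resisting = 50.0 + 663.2·tan33.8° = 50.0 + 444.0 = 494.0 kN/m
FS = 494.0 / 197.7 = 2.499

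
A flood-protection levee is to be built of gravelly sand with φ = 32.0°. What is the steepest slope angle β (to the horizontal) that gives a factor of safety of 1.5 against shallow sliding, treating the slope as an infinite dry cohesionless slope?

For an infinite dry cohesionless slope FS = tanφ/tanβ, so tanβ = tanφ / FS.
tanβ = tan32.0° / 1.5 = 0.6249 / 1.5 = 0.4166
β = arctan(0.4166) = 22.62°

β = 22.6°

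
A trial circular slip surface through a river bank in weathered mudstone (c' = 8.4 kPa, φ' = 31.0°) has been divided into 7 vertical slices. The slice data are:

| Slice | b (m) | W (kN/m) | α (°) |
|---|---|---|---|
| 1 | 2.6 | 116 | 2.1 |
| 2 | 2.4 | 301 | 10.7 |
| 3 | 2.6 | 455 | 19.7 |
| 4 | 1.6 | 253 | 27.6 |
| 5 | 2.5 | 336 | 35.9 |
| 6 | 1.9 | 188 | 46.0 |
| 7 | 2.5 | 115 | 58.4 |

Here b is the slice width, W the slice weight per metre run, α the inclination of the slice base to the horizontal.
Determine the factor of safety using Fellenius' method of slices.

Ordinary method of slices: FS = Σ[c'·Δl_i + (W_i cosα_i)·tanφ'] / Σ W_i sinα_i, with Δl_i = b_i / cosα_i.
Slice 1: Δl = 2.6/cos2.1° = 2.602 m; N'_1 = 116·cos2.1° = 115.9; c'Δl = 21.85; W sinα = 4.3
Slice 2: Δl = 2.4/cos10.7° = 2.442 m; N'_2 = 301·cos10.7° = 295.8; c'Δl = 20.52; W sinα = 55.9
Slice 3: Δl = 2.6/cos19.7° = 2.762 m; N'_3 = 455·cos19.7° = 428.4; c'Δl = 23.20; W sinα = 153.4
Slice 4: Δl = 1.6/cos27.6° = 1.805 m; N'_4 = 253·cos27.6° = 224.2; c'Δl = 15.17; W sinα = 117.2
Slice 5: Δl = 2.5/cos35.9° = 3.086 m; N'_5 = 336·cos35.9° = 272.2; c'Δl = 25.92; W sinα = 197.0
Slice 6: Δl = 1.9/cos46.0° = 2.735 m; N'_6 = 188·cos46.0° = 130.6; c'Δl = 22.98; W sinα = 135.2
Slice 7: Δl = 2.5/cos58.4° = 4.771 m; N'_7 = 115·cos58.4° = 60.3; c'Δl = 40.08; W sinα = 97.9
Σc'Δl = 169.7 kN/m; ΣN' = 1527.3 kN/m; ΣW sinα = 760.9 kN/m
Resisting = 169.7 + 1527.3·tan31.0° = 169.7 + 917.7 = 1087.4 kN/m
FS = 1087.4 / 760.9 = 1.429

FS = 1.43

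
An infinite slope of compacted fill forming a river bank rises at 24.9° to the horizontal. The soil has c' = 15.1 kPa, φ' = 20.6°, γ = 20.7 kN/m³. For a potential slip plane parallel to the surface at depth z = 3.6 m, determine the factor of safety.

For an infinite slope with a slip plane parallel to the surface (no pore pressure): FS = [c' + γz cos²β tanφ'] / [γz sinβ cosβ].
γz = 20.7·3.6 = 74.52 kN/m²
Numerator = 15.1 + 74.52·cos²24.9°·tan20.6° = 15.1 + 74.52·0.8227·0.3759 = 38.145 kPa
Denominator = 74.52·sin24.9°·cos24.9° = 74.52·0.4210·0.9070 = 28.459 kPa
FS = 38.145 / 28.459 = 1.340

FS = 1.34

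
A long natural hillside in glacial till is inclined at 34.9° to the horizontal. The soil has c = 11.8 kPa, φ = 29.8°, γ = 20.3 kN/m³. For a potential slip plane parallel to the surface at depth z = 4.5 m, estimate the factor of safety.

For an infinite slope with a slip plane parallel to the surface (no pore pressure): FS = [c + γz cos²β tanφ] / [γz sinβ cosβ].
γz = 20.3·4.5 = 91.35 kN/m²
Numerator = 11.8 + 91.35·cos²34.9°·tan29.8° = 11.8 + 91.35·0.6726·0.5727 = 46.991 kPa
Denominator = 91.35·sin34.9°·cos34.9° = 91.35·0.5721·0.8202 = 42.866 kPa
FS = 46.991 / 42.866 = 1.096

FS = 1.10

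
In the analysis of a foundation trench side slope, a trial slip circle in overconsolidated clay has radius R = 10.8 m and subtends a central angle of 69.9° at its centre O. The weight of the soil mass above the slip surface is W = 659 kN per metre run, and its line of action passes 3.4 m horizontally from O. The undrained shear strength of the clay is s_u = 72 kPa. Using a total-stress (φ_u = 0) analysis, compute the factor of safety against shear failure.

Taking moments about the centre O, the resisting moment is provided by the undrained shear strength acting along the arc:
Arc length L_a = R·θ = 10.8·(69.9°·π/180) = 10.8·1.2200 = 13.18 m
M_R = s_u·L_a·R = 72·13.18·10.8 = 10245.5 kN·m/m
M_D = W·d = 659·3.4 = 2240.6 kN·m/m
FS = M_R / M_D = 10245.5 / 2240.6 = 4.573

FS = 4.57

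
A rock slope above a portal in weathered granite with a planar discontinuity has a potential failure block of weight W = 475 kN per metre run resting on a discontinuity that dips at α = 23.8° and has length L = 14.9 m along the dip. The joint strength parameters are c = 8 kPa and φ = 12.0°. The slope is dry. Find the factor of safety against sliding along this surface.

Resolving the block weight along and normal to the plane and applying the Mohr–Coulomb strength on the joint:
N' = W cosα = 475·cos23.8° = 434.6 kN/m
Driving force T = W sinα = 475·sin23.8° = 191.7 kN/m
Resisting force R = c·L + N'·tanφ = 8·14.9 + 434.6·tan12.0° = 119.2 + 92.4 = 211.6 kN/m
FS = R / T = 211.6 / 191.7 = 1.104

FS = 1.10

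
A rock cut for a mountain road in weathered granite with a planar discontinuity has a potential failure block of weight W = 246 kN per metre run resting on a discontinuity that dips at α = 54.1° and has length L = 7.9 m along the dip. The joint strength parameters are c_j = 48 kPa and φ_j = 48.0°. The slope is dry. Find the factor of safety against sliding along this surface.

Resolving the block weight along and normal to the plane and applying the Mohr–Coulomb strength on the joint:
N' = W cosα = 246·cos54.1° = 144.2 kN/m
Driving force T = W sinα = 246·sin54.1° = 199.3 kN/m
Resisting force R = c_j·L + N'·tanφ_j = 48·7.9 + 144.2·tan48.0° = 379.2 + 160.2 = 539.4 kN/m
FS = R / T = 539.4 / 199.3 = 2.707

FS = 2.71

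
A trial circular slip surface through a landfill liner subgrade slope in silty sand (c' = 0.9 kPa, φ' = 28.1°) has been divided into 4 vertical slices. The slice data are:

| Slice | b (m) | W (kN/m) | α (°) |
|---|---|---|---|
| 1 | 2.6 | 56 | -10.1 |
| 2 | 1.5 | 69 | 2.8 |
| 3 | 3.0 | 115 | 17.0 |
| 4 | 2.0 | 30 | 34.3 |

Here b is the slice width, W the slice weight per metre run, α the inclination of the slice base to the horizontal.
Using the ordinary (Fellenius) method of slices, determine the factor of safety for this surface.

FS = 3.33

Ordinary method of slices: FS = Σ[c'·Δl_i + (W_i cosα_i)·tanφ'] / Σ W_i sinα_i, with Δl_i = b_i / cosα_i.
Slice 1: Δl = 2.6/cos(-10.1°) = 2.641 m; N'_1 = 56·cos(-10.1°) = 55.1; c'Δl = 2.38; W sinα = -9.8
Slice 2: Δl = 1.5/cos2.8° = 1.502 m; N'_2 = 69·cos2.8° = 68.9; c'Δl = 1.35; W sinα = 3.4
Slice 3: Δl = 3.0/cos17.0° = 3.137 m; N'_3 = 115·cos17.0° = 110.0; c'Δl = 2.82; W sinα = 33.6
Slice 4: Δl = 2.0/cos34.3° = 2.421 m; N'_4 = 30·cos34.3° = 24.8; c'Δl = 2.18; W sinα = 16.9
Σc'Δl = 8.7 kN/m; ΣN' = 258.8 kN/m; ΣW sinα = 44.1 kN/m
Resisting = 8.7 + 258.8·tan28.1° = 8.7 + 138.2 = 146.9 kN/m
FS = 146.9 / 44.1 = 3.333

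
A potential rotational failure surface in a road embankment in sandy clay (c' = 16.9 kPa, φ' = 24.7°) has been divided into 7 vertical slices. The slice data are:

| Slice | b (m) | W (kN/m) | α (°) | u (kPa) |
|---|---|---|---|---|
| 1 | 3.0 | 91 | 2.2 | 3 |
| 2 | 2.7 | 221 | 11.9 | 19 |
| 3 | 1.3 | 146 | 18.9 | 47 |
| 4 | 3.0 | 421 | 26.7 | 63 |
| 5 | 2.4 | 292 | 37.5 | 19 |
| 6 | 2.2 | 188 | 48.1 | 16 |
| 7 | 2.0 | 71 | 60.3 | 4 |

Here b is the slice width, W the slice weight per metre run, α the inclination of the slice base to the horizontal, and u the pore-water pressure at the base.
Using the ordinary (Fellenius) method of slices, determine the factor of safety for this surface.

Ordinary method of slices: FS = Σ[c'·Δl_i + (W_i cosα_i − u_i·Δl_i)·tanφ'] / Σ W_i sinα_i, with Δl_i = b_i / cosα_i.
Slice 1: Δl = 3.0/cos2.2° = 3.002 m; N'_1 = 91·cos2.2° − 3·3.002 = 81.9; c'Δl = 50.74; W sinα = 3.5
Slice 2: Δl = 2.7/cos11.9° = 2.759 m; N'_2 = 221·cos11.9° − 19·2.759 = 163.8; c'Δl = 46.63; W sinα = 45.6
Slice 3: Δl = 1.3/cos18.9° = 1.374 m; N'_3 = 146·cos18.9° − 47·1.374 = 73.5; c'Δl = 23.22; W sinα = 47.3
Slice 4: Δl = 3.0/cos26.7° = 3.358 m; N'_4 = 421·cos26.7° − 63·3.358 = 164.6; c'Δl = 56.75; W sinα = 189.2
Slice 5: Δl = 2.4/cos37.5° = 3.025 m; N'_5 = 292·cos37.5° − 19·3.025 = 174.2; c'Δl = 51.12; W sinα = 177.8
Slice 6: Δl = 2.2/cos48.1° = 3.294 m; N'_6 = 188·cos48.1° − 16·3.294 = 72.8; c'Δl = 55.67; W sinα = 139.9
Slice 7: Δl = 2.0/cos60.3° = 4.037 m; N'_7 = 71·cos60.3° − 4·4.037 = 19.0; c'Δl = 68.22; W sinα = 61.7
Σc'Δl = 352.4 kN/m; ΣN' = 749.9 kN/m; ΣW sinα = 664.9 kN/m
Resisting = 352.4 + 749.9·tan24.7° = 352.4 + 344.9 = 697.3 kN/m
FS = 697.3 / 664.9 = 1.049

FS = 1.05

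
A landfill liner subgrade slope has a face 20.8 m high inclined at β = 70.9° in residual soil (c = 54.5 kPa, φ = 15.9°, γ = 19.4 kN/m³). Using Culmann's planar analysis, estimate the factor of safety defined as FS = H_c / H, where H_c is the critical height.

FS = 1.15

H_c = (4c/γ) · sinβ cosφ / [1 − cos(β − φ)]
    = (4·54.5/19.4) · sin70.9°·cos15.9° / [1 − cos55.0°]
    = 11.237 · 0.9088 / 0.4264 = 23.95 m
FS = H_c / H = 23.95 / 20.8 = 1.151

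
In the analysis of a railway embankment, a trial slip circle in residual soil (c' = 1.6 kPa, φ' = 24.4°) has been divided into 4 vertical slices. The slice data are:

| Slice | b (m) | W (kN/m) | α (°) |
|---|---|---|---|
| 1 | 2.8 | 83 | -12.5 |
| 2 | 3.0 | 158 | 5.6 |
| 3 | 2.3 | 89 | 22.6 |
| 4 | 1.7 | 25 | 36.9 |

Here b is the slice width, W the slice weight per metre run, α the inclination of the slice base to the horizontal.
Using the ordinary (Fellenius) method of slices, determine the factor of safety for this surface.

Ordinary method of slices: FS = Σ[c'·Δl_i + (W_i cosα_i)·tanφ'] / Σ W_i sinα_i, with Δl_i = b_i / cosα_i.
Slice 1: Δl = 2.8/cos(-12.5°) = 2.868 m; N'_1 = 83·cos(-12.5°) = 81.0; c'Δl = 4.59; W sinα = -18.0
Slice 2: Δl = 3.0/cos5.6° = 3.014 m; N'_2 = 158·cos5.6° = 157.2; c'Δl = 4.82; W sinα = 15.4
Slice 3: Δl = 2.3/cos22.6° = 2.491 m; N'_3 = 89·cos22.6° = 82.2; c'Δl = 3.99; W sinα = 34.2
Slice 4: Δl = 1.7/cos36.9° = 2.126 m; N'_4 = 25·cos36.9° = 20.0; c'Δl = 3.40; W sinα = 15.0
Σc'Δl = 16.8 kN/m; ΣN' = 340.4 kN/m; ΣW sinα = 46.7 kN/m
Resisting = 16.8 + 340.4·tan24.4° = 16.8 + 154.4 = 171.2 kN/m
FS = 171.2 / 46.7 = 3.669

FS = 3.67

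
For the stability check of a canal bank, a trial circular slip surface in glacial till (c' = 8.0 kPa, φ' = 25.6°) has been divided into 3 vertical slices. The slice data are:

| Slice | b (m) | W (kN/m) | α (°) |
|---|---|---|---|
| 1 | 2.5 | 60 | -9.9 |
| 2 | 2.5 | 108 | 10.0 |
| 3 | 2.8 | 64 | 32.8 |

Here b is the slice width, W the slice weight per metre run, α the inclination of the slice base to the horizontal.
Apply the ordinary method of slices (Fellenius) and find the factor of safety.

Ordinary method of slices: FS = Σ[c'·Δl_i + (W_i cosα_i)·tanφ'] / Σ W_i sinα_i, with Δl_i = b_i / cosα_i.
Slice 1: Δl = 2.5/cos(-9.9°) = 2.538 m; N'_1 = 60·cos(-9.9°) = 59.1; c'Δl = 20.30; W sinα = -10.3
Slice 2: Δl = 2.5/cos10.0° = 2.539 m; N'_2 = 108·cos10.0° = 106.4; c'Δl = 20.31; W sinα = 18.8
Slice 3: Δl = 2.8/cos32.8° = 3.331 m; N'_3 = 64·cos32.8° = 53.8; c'Δl = 26.65; W sinα = 34.7
Σc'Δl = 67.3 kN/m; ΣN' = 219.3 kN/m; ΣW sinα = 43.1 kN/m
Resisting = 67.3 + 219.3·tan25.6° = 67.3 + 105.1 = 172.3 kN/m
FS = 172.3 / 43.1 = 3.997

FS = 4.00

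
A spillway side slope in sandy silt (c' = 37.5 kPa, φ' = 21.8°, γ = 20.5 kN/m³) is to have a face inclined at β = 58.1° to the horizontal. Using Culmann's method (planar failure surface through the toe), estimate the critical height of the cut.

Culmann's analysis gives the critical failure plane at α_cr = (β + φ')/2 = (58.1 + 21.8)/2 = 40.0°, and the critical height
H_c = (4c'/γ) · sinβ cosφ' / [1 − cos(β − φ')]
    = (4·37.5/20.5) · sin58.1°·cos21.8° / [1 − cos(36.3°)]
    = 7.317 · 0.8490·0.9285 / [1 − 0.8059]
    = 7.317 · 0.7883 / 0.1941
    = 29.72 m

H_c = 29.72 m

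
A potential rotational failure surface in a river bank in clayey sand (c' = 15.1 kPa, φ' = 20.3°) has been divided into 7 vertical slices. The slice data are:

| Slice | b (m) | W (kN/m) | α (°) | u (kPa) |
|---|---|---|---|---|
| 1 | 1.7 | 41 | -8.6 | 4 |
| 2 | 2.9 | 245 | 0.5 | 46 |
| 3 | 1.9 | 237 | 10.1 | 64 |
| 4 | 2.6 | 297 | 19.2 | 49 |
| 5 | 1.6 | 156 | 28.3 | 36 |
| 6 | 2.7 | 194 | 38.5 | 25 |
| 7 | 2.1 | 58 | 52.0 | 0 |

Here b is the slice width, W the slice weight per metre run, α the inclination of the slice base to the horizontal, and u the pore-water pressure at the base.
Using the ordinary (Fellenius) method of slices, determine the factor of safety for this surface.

Ordinary method of slices: FS = Σ[c'·Δl_i + (W_i cosα_i − u_i·Δl_i)·tanφ'] / Σ W_i sinα_i, with Δl_i = b_i / cosα_i.
Slice 1: Δl = 1.7/cos(-8.6°) = 1.719 m; N'_1 = 41·cos(-8.6°) − 4·1.719 = 33.7; c'Δl = 25.96; W sinα = -6.1
Slice 2: Δl = 2.9/cos0.5° = 2.900 m; N'_2 = 245·cos0.5° − 46·2.900 = 111.6; c'Δl = 43.79; W sinα = 2.1
Slice 3: Δl = 1.9/cos10.1° = 1.930 m; N'_3 = 237·cos10.1° − 64·1.930 = 109.8; c'Δl = 29.14; W sinα = 41.6
Slice 4: Δl = 2.6/cos19.2° = 2.753 m; N'_4 = 297·cos19.2° − 49·2.753 = 145.6; c'Δl = 41.57; W sinα = 97.7
Slice 5: Δl = 1.6/cos28.3° = 1.817 m; N'_5 = 156·cos28.3° − 36·1.817 = 71.9; c'Δl = 27.44; W sinα = 74.0
Slice 6: Δl = 2.7/cos38.5° = 3.450 m; N'_6 = 194·cos38.5° − 25·3.450 = 65.6; c'Δl = 52.10; W sinα = 120.8
Slice 7: Δl = 2.1/cos52.0° = 3.411 m; N'_7 = 58·cos52.0° − 0·3.411 = 35.7; c'Δl = 51.51; W sinα = 45.7
Σc'Δl = 271.5 kN/m; ΣN' = 573.9 kN/m; ΣW sinα = 375.7 kN/m
Resisting = 271.5 + 573.9·tan20.3° = 271.5 + 212.3 = 483.8 kN/m
FS = 483.8 / 375.7 = 1.288

FS = 1.29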